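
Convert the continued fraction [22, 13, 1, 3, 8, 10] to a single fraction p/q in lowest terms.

101424/4595

Fold from the inside: start with 10/1.
  8 + 1/10 = 81/10
  3 + 10/81 = 253/81
  1 + 81/253 = 334/253
  13 + 253/334 = 4595/334
  22 + 334/4595 = 101424/4595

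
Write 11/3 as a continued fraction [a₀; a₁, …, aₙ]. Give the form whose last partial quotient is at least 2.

[3; 1, 2]

11 = 3·3 + 2
3 = 1·2 + 1
2 = 2·1 + 0  (stop)
So 11/3 = [3; 1, 2].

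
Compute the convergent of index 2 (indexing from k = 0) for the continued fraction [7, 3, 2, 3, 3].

51/7

Using pₖ = aₖpₖ₋₁ + pₖ₋₂, qₖ = aₖqₖ₋₁ + qₖ₋₂ (with p₋₁=1, p₋₂=0, q₋₁=0, q₋₂=1):
  k=0: a=7, p=7, q=1
  k=1: a=3, p=22, q=3
  k=2: a=2, p=51, q=7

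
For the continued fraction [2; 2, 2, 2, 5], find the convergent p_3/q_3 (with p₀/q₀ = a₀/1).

29/12

Using pₖ = aₖpₖ₋₁ + pₖ₋₂, qₖ = aₖqₖ₋₁ + qₖ₋₂ (with p₋₁=1, p₋₂=0, q₋₁=0, q₋₂=1):
  k=0: a=2, p=2, q=1
  k=1: a=2, p=5, q=2
  k=2: a=2, p=12, q=5
  k=3: a=2, p=29, q=12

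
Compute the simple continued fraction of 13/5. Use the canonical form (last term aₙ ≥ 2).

[2; 1, 1, 2]

13 = 2*5 + 3
5 = 1*3 + 2
3 = 1*2 + 1
2 = 2*1 + 0  (stop)
So 13/5 = [2; 1, 1, 2].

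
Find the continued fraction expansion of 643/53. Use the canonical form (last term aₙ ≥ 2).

[12; 7, 1, 1, 3]

643 = 12*53 + 7
53 = 7*7 + 4
7 = 1*4 + 3
4 = 1*3 + 1
3 = 3*1 + 0  (stop)
So 643/53 = [12; 7, 1, 1, 3].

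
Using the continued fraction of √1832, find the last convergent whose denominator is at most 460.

√1832 = [42; 1, 4, 21, 4, 1, 84, …] (period length 6).
Convergents:
  p_0/q_0 = 42/1
  p_1/q_1 = 43/1
  p_2/q_2 = 214/5
  p_3/q_3 = 4537/106
  p_4/q_4 = 18362/429
  p_5/q_5 = 22899/535
q_4 = 429 ≤ 460 < 535 = q_5, so the answer is 18362/429.

18362/429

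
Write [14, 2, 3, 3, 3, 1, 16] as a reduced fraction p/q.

Fold from the inside: start with 16/1.
  1 + 1/16 = 17/16
  3 + 16/17 = 67/17
  3 + 17/67 = 218/67
  3 + 67/218 = 721/218
  2 + 218/721 = 1660/721
  14 + 721/1660 = 23961/1660

23961/1660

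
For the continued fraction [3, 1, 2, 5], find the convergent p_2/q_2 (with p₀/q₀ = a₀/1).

11/3

Using pₖ = aₖpₖ₋₁ + pₖ₋₂, qₖ = aₖqₖ₋₁ + qₖ₋₂ (with p₋₁=1, p₋₂=0, q₋₁=0, q₋₂=1):
  k=0: a=3, p=3, q=1
  k=1: a=1, p=4, q=1
  k=2: a=2, p=11, q=3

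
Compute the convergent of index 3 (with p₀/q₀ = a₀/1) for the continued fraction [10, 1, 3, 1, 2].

54/5

Using pₖ = aₖpₖ₋₁ + pₖ₋₂, qₖ = aₖqₖ₋₁ + qₖ₋₂ (with p₋₁=1, p₋₂=0, q₋₁=0, q₋₂=1):
  k=0: a=10, p=10, q=1
  k=1: a=1, p=11, q=1
  k=2: a=3, p=43, q=4
  k=3: a=1, p=54, q=5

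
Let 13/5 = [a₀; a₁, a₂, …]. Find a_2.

1

13 = 2·5 + 3   →  a_0 = 2
5 = 1·3 + 2   →  a_1 = 1
3 = 1·2 + 1   →  a_2 = 1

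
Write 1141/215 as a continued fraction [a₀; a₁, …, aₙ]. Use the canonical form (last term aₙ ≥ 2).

[5; 3, 3, 1, 7, 2]

1141 = 5·215 + 66
215 = 3·66 + 17
66 = 3·17 + 15
17 = 1·15 + 2
15 = 7·2 + 1
2 = 2·1 + 0  (stop)
So 1141/215 = [5; 3, 3, 1, 7, 2].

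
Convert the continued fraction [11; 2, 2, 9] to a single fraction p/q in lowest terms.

Using pₖ = aₖpₖ₋₁ + pₖ₋₂ and qₖ = aₖqₖ₋₁ + qₖ₋₂:
  k=0: a=11, p=11, q=1
  k=1: a=2, p=23, q=2
  k=2: a=2, p=57, q=5
  k=3: a=9, p=536, q=47

536/47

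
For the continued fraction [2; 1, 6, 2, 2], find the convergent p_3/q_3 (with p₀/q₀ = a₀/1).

43/15

Using pₖ = aₖpₖ₋₁ + pₖ₋₂, qₖ = aₖqₖ₋₁ + qₖ₋₂ (with p₋₁=1, p₋₂=0, q₋₁=0, q₋₂=1):
  k=0: a=2, p=2, q=1
  k=1: a=1, p=3, q=1
  k=2: a=6, p=20, q=7
  k=3: a=2, p=43, q=15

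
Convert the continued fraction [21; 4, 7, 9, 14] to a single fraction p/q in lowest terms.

79422/3739

Using pₖ = aₖpₖ₋₁ + pₖ₋₂ and qₖ = aₖqₖ₋₁ + qₖ₋₂:
  k=0: a=21, p=21, q=1
  k=1: a=4, p=85, q=4
  k=2: a=7, p=616, q=29
  k=3: a=9, p=5629, q=265
  k=4: a=14, p=79422, q=3739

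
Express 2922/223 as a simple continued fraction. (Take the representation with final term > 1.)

[13; 9, 1, 2, 3, 2]

2922 = 13·223 + 23
223 = 9·23 + 16
23 = 1·16 + 7
16 = 2·7 + 2
7 = 3·2 + 1
2 = 2·1 + 0  (stop)
So 2922/223 = [13; 9, 1, 2, 3, 2].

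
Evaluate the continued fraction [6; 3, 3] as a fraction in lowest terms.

Using pₖ = aₖpₖ₋₁ + pₖ₋₂ and qₖ = aₖqₖ₋₁ + qₖ₋₂:
  k=0: a=6, p=6, q=1
  k=1: a=3, p=19, q=3
  k=2: a=3, p=63, q=10

63/10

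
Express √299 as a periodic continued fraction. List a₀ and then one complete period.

a₀ = ⌊√299⌋ = 17.
With m₀=0, d₀=1 and mₖ₊₁ = dₖaₖ − mₖ, dₖ₊₁ = (n − mₖ₊₁²)/dₖ, aₖ₊₁ = ⌊(a₀+mₖ₊₁)/dₖ₊₁⌋:
  k=1: m=17, d=10, a=3
  k=2: m=13, d=13, a=2
  k=3: m=13, d=10, a=3
  k=4: m=17, d=1, a=34
d=1 and a=2a₀=34 at k=4, so the next step gives (m, d) = (17, 10) again — its k=1 value — and the period has length 4.

[17; 3, 2, 3, 34]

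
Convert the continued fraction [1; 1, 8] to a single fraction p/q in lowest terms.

17/9

Using pₖ = aₖpₖ₋₁ + pₖ₋₂ and qₖ = aₖqₖ₋₁ + qₖ₋₂:
  k=0: a=1, p=1, q=1
  k=1: a=1, p=2, q=1
  k=2: a=8, p=17, q=9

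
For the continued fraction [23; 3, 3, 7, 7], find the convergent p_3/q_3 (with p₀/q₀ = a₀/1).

1701/73

Using pₖ = aₖpₖ₋₁ + pₖ₋₂, qₖ = aₖqₖ₋₁ + qₖ₋₂ (with p₋₁=1, p₋₂=0, q₋₁=0, q₋₂=1):
  k=0: a=23, p=23, q=1
  k=1: a=3, p=70, q=3
  k=2: a=3, p=233, q=10
  k=3: a=7, p=1701, q=73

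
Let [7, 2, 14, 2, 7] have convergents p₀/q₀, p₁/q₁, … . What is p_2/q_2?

217/29

Using pₖ = aₖpₖ₋₁ + pₖ₋₂, qₖ = aₖqₖ₋₁ + qₖ₋₂ (with p₋₁=1, p₋₂=0, q₋₁=0, q₋₂=1):
  k=0: a=7, p=7, q=1
  k=1: a=2, p=15, q=2
  k=2: a=14, p=217, q=29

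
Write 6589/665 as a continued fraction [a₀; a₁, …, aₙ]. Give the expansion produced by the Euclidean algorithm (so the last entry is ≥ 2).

[9; 1, 9, 1, 9, 6]

6589 = 9×665 + 604
665 = 1×604 + 61
604 = 9×61 + 55
61 = 1×55 + 6
55 = 9×6 + 1
6 = 6×1 + 0  (stop)
So 6589/665 = [9; 1, 9, 1, 9, 6].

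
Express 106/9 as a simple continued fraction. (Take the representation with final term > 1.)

[11; 1, 3, 2]

106 = 11·9 + 7
9 = 1·7 + 2
7 = 3·2 + 1
2 = 2·1 + 0  (stop)
So 106/9 = [11; 1, 3, 2].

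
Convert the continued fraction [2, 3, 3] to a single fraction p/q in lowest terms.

23/10

Fold from the inside: start with 3/1.
  3 + 1/3 = 10/3
  2 + 3/10 = 23/10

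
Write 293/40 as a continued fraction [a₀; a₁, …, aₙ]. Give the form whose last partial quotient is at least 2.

293 = 7*40 + 13
40 = 3*13 + 1
13 = 13*1 + 0  (stop)
So 293/40 = [7; 3, 13].

[7; 3, 13]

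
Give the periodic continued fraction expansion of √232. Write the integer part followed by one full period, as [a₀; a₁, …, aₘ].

a₀ = ⌊√232⌋ = 15.
With m₀=0, d₀=1 and mₖ₊₁ = dₖaₖ − mₖ, dₖ₊₁ = (n − mₖ₊₁²)/dₖ, aₖ₊₁ = ⌊(a₀+mₖ₊₁)/dₖ₊₁⌋:
  k=1: m=15, d=7, a=4
  k=2: m=13, d=9, a=3
  k=3: m=14, d=4, a=7
  k=4: m=14, d=9, a=3
  k=5: m=13, d=7, a=4
  k=6: m=15, d=1, a=30
d=1 and a=2a₀=30 at k=6, so the next step gives (m, d) = (15, 7) again — its k=1 value — and the period has length 6.

[15; 4, 3, 7, 3, 4, 30]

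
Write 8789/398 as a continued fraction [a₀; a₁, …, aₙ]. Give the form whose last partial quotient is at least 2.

[22; 12, 16, 2]

8789 = 22×398 + 33
398 = 12×33 + 2
33 = 16×2 + 1
2 = 2×1 + 0  (stop)
So 8789/398 = [22; 12, 16, 2].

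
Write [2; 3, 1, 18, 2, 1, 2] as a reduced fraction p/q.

Using pₖ = aₖpₖ₋₁ + pₖ₋₂ and qₖ = aₖqₖ₋₁ + qₖ₋₂:
  k=0: a=2, p=2, q=1
  k=1: a=3, p=7, q=3
  k=2: a=1, p=9, q=4
  k=3: a=18, p=169, q=75
  k=4: a=2, p=347, q=154
  k=5: a=1, p=516, q=229
  k=6: a=2, p=1379, q=612

1379/612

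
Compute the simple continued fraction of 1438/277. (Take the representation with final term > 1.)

[5; 5, 4, 2, 2, 2]

1438 = 5*277 + 53
277 = 5*53 + 12
53 = 4*12 + 5
12 = 2*5 + 2
5 = 2*2 + 1
2 = 2*1 + 0  (stop)
So 1438/277 = [5; 5, 4, 2, 2, 2].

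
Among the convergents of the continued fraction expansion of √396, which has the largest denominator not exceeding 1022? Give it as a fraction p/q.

√396 = [19; 1, 8, 1, 38, …] (period length 4).
Convergents:
  p_0/q_0 = 19/1
  p_1/q_1 = 20/1
  p_2/q_2 = 179/9
  p_3/q_3 = 199/10
  p_4/q_4 = 7741/389
  p_5/q_5 = 7940/399
  p_6/q_6 = 71261/3581
q_5 = 399 ≤ 1022 < 3581 = q_6, so the answer is 7940/399.

7940/399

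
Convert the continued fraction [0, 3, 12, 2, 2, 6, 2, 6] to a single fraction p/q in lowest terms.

5533/17045

Fold from the inside: start with 6/1.
  2 + 1/6 = 13/6
  6 + 6/13 = 84/13
  2 + 13/84 = 181/84
  2 + 84/181 = 446/181
  12 + 181/446 = 5533/446
  3 + 446/5533 = 17045/5533
  0 + 5533/17045 = 5533/17045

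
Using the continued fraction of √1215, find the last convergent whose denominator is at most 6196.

119071/3416

√1215 = [34; 1, 5, 1, 68, …] (period length 4).
Convergents:
  p_0/q_0 = 34/1
  p_1/q_1 = 35/1
  p_2/q_2 = 209/6
  p_3/q_3 = 244/7
  p_4/q_4 = 16801/482
  p_5/q_5 = 17045/489
  p_6/q_6 = 102026/2927
  p_7/q_7 = 119071/3416
  p_8/q_8 = 8198854/235215
q_7 = 3416 ≤ 6196 < 235215 = q_8, so the answer is 119071/3416.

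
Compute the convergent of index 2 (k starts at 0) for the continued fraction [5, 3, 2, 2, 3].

37/7

Using pₖ = aₖpₖ₋₁ + pₖ₋₂, qₖ = aₖqₖ₋₁ + qₖ₋₂ (with p₋₁=1, p₋₂=0, q₋₁=0, q₋₂=1):
  k=0: a=5, p=5, q=1
  k=1: a=3, p=16, q=3
  k=2: a=2, p=37, q=7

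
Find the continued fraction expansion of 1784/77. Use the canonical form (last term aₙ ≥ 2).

[23; 5, 1, 12]

1784 = 23·77 + 13
77 = 5·13 + 12
13 = 1·12 + 1
12 = 12·1 + 0  (stop)
So 1784/77 = [23; 5, 1, 12].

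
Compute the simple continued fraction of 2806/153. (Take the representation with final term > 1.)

2806 = 18·153 + 52
153 = 2·52 + 49
52 = 1·49 + 3
49 = 16·3 + 1
3 = 3·1 + 0  (stop)
So 2806/153 = [18; 2, 1, 16, 3].

[18; 2, 1, 16, 3]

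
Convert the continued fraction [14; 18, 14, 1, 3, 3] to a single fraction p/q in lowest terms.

Fold from the inside: start with 3/1.
  3 + 1/3 = 10/3
  1 + 3/10 = 13/10
  14 + 10/13 = 192/13
  18 + 13/192 = 3469/192
  14 + 192/3469 = 48758/3469

48758/3469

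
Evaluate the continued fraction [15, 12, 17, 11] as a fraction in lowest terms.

Fold from the inside: start with 11/1.
  17 + 1/11 = 188/11
  12 + 11/188 = 2267/188
  15 + 188/2267 = 34193/2267

34193/2267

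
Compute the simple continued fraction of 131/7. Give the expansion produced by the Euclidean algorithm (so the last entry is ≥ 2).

[18; 1, 2, 2]

131 = 18·7 + 5
7 = 1·5 + 2
5 = 2·2 + 1
2 = 2·1 + 0  (stop)
So 131/7 = [18; 1, 2, 2].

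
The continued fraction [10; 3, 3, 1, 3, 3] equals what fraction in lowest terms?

Using pₖ = aₖpₖ₋₁ + pₖ₋₂ and qₖ = aₖqₖ₋₁ + qₖ₋₂:
  k=0: a=10, p=10, q=1
  k=1: a=3, p=31, q=3
  k=2: a=3, p=103, q=10
  k=3: a=1, p=134, q=13
  k=4: a=3, p=505, q=49
  k=5: a=3, p=1649, q=160

1649/160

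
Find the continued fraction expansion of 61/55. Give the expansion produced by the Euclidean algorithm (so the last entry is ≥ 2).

61 = 1*55 + 6
55 = 9*6 + 1
6 = 6*1 + 0  (stop)
So 61/55 = [1; 9, 6].

[1; 9, 6]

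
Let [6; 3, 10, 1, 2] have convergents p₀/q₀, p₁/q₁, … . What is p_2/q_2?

Using pₖ = aₖpₖ₋₁ + pₖ₋₂, qₖ = aₖqₖ₋₁ + qₖ₋₂ (with p₋₁=1, p₋₂=0, q₋₁=0, q₋₂=1):
  k=0: a=6, p=6, q=1
  k=1: a=3, p=19, q=3
  k=2: a=10, p=196, q=31

196/31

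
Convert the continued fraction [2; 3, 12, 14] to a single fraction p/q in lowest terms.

Using pₖ = aₖpₖ₋₁ + pₖ₋₂ and qₖ = aₖqₖ₋₁ + qₖ₋₂:
  k=0: a=2, p=2, q=1
  k=1: a=3, p=7, q=3
  k=2: a=12, p=86, q=37
  k=3: a=14, p=1211, q=521

1211/521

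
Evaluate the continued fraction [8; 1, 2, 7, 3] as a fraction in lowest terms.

Using pₖ = aₖpₖ₋₁ + pₖ₋₂ and qₖ = aₖqₖ₋₁ + qₖ₋₂:
  k=0: a=8, p=8, q=1
  k=1: a=1, p=9, q=1
  k=2: a=2, p=26, q=3
  k=3: a=7, p=191, q=22
  k=4: a=3, p=599, q=69

599/69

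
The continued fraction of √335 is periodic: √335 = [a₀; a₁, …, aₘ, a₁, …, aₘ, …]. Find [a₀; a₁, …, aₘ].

[18; 3, 3, 3, 36]

a₀ = ⌊√335⌋ = 18.
With m₀=0, d₀=1 and mₖ₊₁ = dₖaₖ − mₖ, dₖ₊₁ = (n − mₖ₊₁²)/dₖ, aₖ₊₁ = ⌊(a₀+mₖ₊₁)/dₖ₊₁⌋:
  k=1: m=18, d=11, a=3
  k=2: m=15, d=10, a=3
  k=3: m=15, d=11, a=3
  k=4: m=18, d=1, a=36
d=1 and a=2a₀=36 at k=4, so the next step gives (m, d) = (18, 11) again — its k=1 value — and the period has length 4.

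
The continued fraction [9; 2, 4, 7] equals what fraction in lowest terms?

614/65

Using pₖ = aₖpₖ₋₁ + pₖ₋₂ and qₖ = aₖqₖ₋₁ + qₖ₋₂:
  k=0: a=9, p=9, q=1
  k=1: a=2, p=19, q=2
  k=2: a=4, p=85, q=9
  k=3: a=7, p=614, q=65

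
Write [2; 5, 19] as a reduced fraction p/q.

Using pₖ = aₖpₖ₋₁ + pₖ₋₂ and qₖ = aₖqₖ₋₁ + qₖ₋₂:
  k=0: a=2, p=2, q=1
  k=1: a=5, p=11, q=5
  k=2: a=19, p=211, q=96

211/96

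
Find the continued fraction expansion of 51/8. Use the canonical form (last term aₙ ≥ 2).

51 = 6×8 + 3
8 = 2×3 + 2
3 = 1×2 + 1
2 = 2×1 + 0  (stop)
So 51/8 = [6; 2, 1, 2].

[6; 2, 1, 2]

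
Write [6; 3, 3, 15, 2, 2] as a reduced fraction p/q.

Fold from the inside: start with 2/1.
  2 + 1/2 = 5/2
  15 + 2/5 = 77/5
  3 + 5/77 = 236/77
  3 + 77/236 = 785/236
  6 + 236/785 = 4946/785

4946/785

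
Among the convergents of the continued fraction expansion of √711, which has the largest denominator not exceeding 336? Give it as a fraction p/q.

8506/319

√711 = [26; 1, 1, 1, 52, …] (period length 4).
Convergents:
  p_0/q_0 = 26/1
  p_1/q_1 = 27/1
  p_2/q_2 = 53/2
  p_3/q_3 = 80/3
  p_4/q_4 = 4213/158
  p_5/q_5 = 4293/161
  p_6/q_6 = 8506/319
  p_7/q_7 = 12799/480
q_6 = 319 ≤ 336 < 480 = q_7, so the answer is 8506/319.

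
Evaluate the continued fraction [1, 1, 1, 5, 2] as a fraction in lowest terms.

37/24

Using pₖ = aₖpₖ₋₁ + pₖ₋₂ and qₖ = aₖqₖ₋₁ + qₖ₋₂:
  k=0: a=1, p=1, q=1
  k=1: a=1, p=2, q=1
  k=2: a=1, p=3, q=2
  k=3: a=5, p=17, q=11
  k=4: a=2, p=37, q=24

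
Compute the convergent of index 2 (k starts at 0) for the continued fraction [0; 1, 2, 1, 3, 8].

2/3

Using pₖ = aₖpₖ₋₁ + pₖ₋₂, qₖ = aₖqₖ₋₁ + qₖ₋₂ (with p₋₁=1, p₋₂=0, q₋₁=0, q₋₂=1):
  k=0: a=0, p=0, q=1
  k=1: a=1, p=1, q=1
  k=2: a=2, p=2, q=3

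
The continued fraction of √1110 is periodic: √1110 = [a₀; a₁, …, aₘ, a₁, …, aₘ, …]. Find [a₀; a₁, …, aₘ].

a₀ = ⌊√1110⌋ = 33.
With m₀=0, d₀=1 and mₖ₊₁ = dₖaₖ − mₖ, dₖ₊₁ = (n − mₖ₊₁²)/dₖ, aₖ₊₁ = ⌊(a₀+mₖ₊₁)/dₖ₊₁⌋:
  k=1: m=33, d=21, a=3
  k=2: m=30, d=10, a=6
  k=3: m=30, d=21, a=3
  k=4: m=33, d=1, a=66
d=1 and a=2a₀=66 at k=4, so the next step gives (m, d) = (33, 21) again — its k=1 value — and the period has length 4.

[33; 3, 6, 3, 66]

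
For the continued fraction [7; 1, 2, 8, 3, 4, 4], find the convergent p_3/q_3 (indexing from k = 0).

Using pₖ = aₖpₖ₋₁ + pₖ₋₂, qₖ = aₖqₖ₋₁ + qₖ₋₂ (with p₋₁=1, p₋₂=0, q₋₁=0, q₋₂=1):
  k=0: a=7, p=7, q=1
  k=1: a=1, p=8, q=1
  k=2: a=2, p=23, q=3
  k=3: a=8, p=192, q=25

192/25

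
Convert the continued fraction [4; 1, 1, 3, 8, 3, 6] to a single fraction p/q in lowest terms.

5227/1144

Fold from the inside: start with 6/1.
  3 + 1/6 = 19/6
  8 + 6/19 = 158/19
  3 + 19/158 = 493/158
  1 + 158/493 = 651/493
  1 + 493/651 = 1144/651
  4 + 651/1144 = 5227/1144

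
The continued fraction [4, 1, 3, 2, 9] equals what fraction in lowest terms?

Using pₖ = aₖpₖ₋₁ + pₖ₋₂ and qₖ = aₖqₖ₋₁ + qₖ₋₂:
  k=0: a=4, p=4, q=1
  k=1: a=1, p=5, q=1
  k=2: a=3, p=19, q=4
  k=3: a=2, p=43, q=9
  k=4: a=9, p=406, q=85

406/85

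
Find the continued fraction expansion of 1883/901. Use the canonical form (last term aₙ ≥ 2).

1883 = 2·901 + 81
901 = 11·81 + 10
81 = 8·10 + 1
10 = 10·1 + 0  (stop)
So 1883/901 = [2; 11, 8, 10].

[2; 11, 8, 10]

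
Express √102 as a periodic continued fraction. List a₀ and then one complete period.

[10; 10, 20]

a₀ = ⌊√102⌋ = 10.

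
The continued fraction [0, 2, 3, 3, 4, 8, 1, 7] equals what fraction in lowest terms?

3133/7213

Using pₖ = aₖpₖ₋₁ + pₖ₋₂ and qₖ = aₖqₖ₋₁ + qₖ₋₂:
  k=0: a=0, p=0, q=1
  k=1: a=2, p=1, q=2
  k=2: a=3, p=3, q=7
  k=3: a=3, p=10, q=23
  k=4: a=4, p=43, q=99
  k=5: a=8, p=354, q=815
  k=6: a=1, p=397, q=914
  k=7: a=7, p=3133, q=7213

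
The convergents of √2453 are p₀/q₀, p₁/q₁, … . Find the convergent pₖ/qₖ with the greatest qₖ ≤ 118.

√2453 = [49; 1, 1, 8, 1, 1, 98, …] (period length 6).
Convergents:
  p_0/q_0 = 49/1
  p_1/q_1 = 50/1
  p_2/q_2 = 99/2
  p_3/q_3 = 842/17
  p_4/q_4 = 941/19
  p_5/q_5 = 1783/36
  p_6/q_6 = 175675/3547
q_5 = 36 ≤ 118 < 3547 = q_6, so the answer is 1783/36.

1783/36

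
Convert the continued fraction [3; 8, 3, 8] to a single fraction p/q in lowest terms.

649/208

Using pₖ = aₖpₖ₋₁ + pₖ₋₂ and qₖ = aₖqₖ₋₁ + qₖ₋₂:
  k=0: a=3, p=3, q=1
  k=1: a=8, p=25, q=8
  k=2: a=3, p=78, q=25
  k=3: a=8, p=649, q=208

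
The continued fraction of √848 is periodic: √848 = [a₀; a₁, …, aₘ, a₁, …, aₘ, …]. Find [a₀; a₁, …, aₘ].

a₀ = ⌊√848⌋ = 29.
With m₀=0, d₀=1 and mₖ₊₁ = dₖaₖ − mₖ, dₖ₊₁ = (n − mₖ₊₁²)/dₖ, aₖ₊₁ = ⌊(a₀+mₖ₊₁)/dₖ₊₁⌋:
  k=1: m=29, d=7, a=8
  k=2: m=27, d=17, a=3
  k=3: m=24, d=16, a=3
  k=4: m=24, d=17, a=3
  k=5: m=27, d=7, a=8
  k=6: m=29, d=1, a=58
d=1 and a=2a₀=58 at k=6, so the next step gives (m, d) = (29, 7) again — its k=1 value — and the period has length 6.

[29; 8, 3, 3, 3, 8, 58]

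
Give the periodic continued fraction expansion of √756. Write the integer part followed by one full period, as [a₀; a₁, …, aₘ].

[27; 2, 54]

a₀ = ⌊√756⌋ = 27.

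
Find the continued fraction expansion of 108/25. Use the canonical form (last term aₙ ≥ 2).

108 = 4×25 + 8
25 = 3×8 + 1
8 = 8×1 + 0  (stop)
So 108/25 = [4; 3, 8].

[4; 3, 8]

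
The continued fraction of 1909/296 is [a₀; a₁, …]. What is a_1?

2

1909 = 6·296 + 133   →  a_0 = 6
296 = 2·133 + 30   →  a_1 = 2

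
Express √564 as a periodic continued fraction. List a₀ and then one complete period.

[23; 1, 2, 1, 46]

a₀ = ⌊√564⌋ = 23.
With m₀=0, d₀=1 and mₖ₊₁ = dₖaₖ − mₖ, dₖ₊₁ = (n − mₖ₊₁²)/dₖ, aₖ₊₁ = ⌊(a₀+mₖ₊₁)/dₖ₊₁⌋:
  k=1: m=23, d=35, a=1
  k=2: m=12, d=12, a=2
  k=3: m=12, d=35, a=1
  k=4: m=23, d=1, a=46
d=1 and a=2a₀=46 at k=4, so the next step gives (m, d) = (23, 35) again — its k=1 value — and the period has length 4.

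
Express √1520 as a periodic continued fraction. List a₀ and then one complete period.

[38; 1, 76]

a₀ = ⌊√1520⌋ = 38.
With m₀=0, d₀=1 and mₖ₊₁ = dₖaₖ − mₖ, dₖ₊₁ = (n − mₖ₊₁²)/dₖ, aₖ₊₁ = ⌊(a₀+mₖ₊₁)/dₖ₊₁⌋:
  k=1: m=38, d=76, a=1
  k=2: m=38, d=1, a=76
d=1 and a=2a₀=76 at k=2, so the next step gives (m, d) = (38, 76) again — its k=1 value — and the period has length 2.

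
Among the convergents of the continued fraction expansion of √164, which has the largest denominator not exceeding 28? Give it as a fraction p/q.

√164 = [12; 1, 4, 6, 4, 1, 24, …] (period length 6).
Convergents:
  p_0/q_0 = 12/1
  p_1/q_1 = 13/1
  p_2/q_2 = 64/5
  p_3/q_3 = 397/31
q_2 = 5 ≤ 28 < 31 = q_3, so the answer is 64/5.

64/5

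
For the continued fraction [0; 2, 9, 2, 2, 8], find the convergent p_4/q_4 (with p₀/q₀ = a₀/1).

47/99

Using pₖ = aₖpₖ₋₁ + pₖ₋₂, qₖ = aₖqₖ₋₁ + qₖ₋₂ (with p₋₁=1, p₋₂=0, q₋₁=0, q₋₂=1):
  k=0: a=0, p=0, q=1
  k=1: a=2, p=1, q=2
  k=2: a=9, p=9, q=19
  k=3: a=2, p=19, q=40
  k=4: a=2, p=47, q=99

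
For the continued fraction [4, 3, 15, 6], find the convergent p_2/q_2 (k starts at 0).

199/46

Using pₖ = aₖpₖ₋₁ + pₖ₋₂, qₖ = aₖqₖ₋₁ + qₖ₋₂ (with p₋₁=1, p₋₂=0, q₋₁=0, q₋₂=1):
  k=0: a=4, p=4, q=1
  k=1: a=3, p=13, q=3
  k=2: a=15, p=199, q=46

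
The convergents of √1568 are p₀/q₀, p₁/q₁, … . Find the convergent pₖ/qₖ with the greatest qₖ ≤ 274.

7880/199

√1568 = [39; 1, 1, 2, 19, 2, 1, 1, 78, …] (period length 8).
Convergents:
  p_0/q_0 = 39/1
  p_1/q_1 = 40/1
  p_2/q_2 = 79/2
  p_3/q_3 = 198/5
  p_4/q_4 = 3841/97
  p_5/q_5 = 7880/199
  p_6/q_6 = 11721/296
q_5 = 199 ≤ 274 < 296 = q_6, so the answer is 7880/199.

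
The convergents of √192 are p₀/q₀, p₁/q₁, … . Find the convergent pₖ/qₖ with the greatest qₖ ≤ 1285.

16115/1163

√192 = [13; 1, 5, 1, 26, …] (period length 4).
Convergents:
  p_0/q_0 = 13/1
  p_1/q_1 = 14/1
  p_2/q_2 = 83/6
  p_3/q_3 = 97/7
  p_4/q_4 = 2605/188
  p_5/q_5 = 2702/195
  p_6/q_6 = 16115/1163
  p_7/q_7 = 18817/1358
q_6 = 1163 ≤ 1285 < 1358 = q_7, so the answer is 16115/1163.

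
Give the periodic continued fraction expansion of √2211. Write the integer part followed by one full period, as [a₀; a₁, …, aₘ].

[47; 47, 94]

a₀ = ⌊√2211⌋ = 47.
With m₀=0, d₀=1 and mₖ₊₁ = dₖaₖ − mₖ, dₖ₊₁ = (n − mₖ₊₁²)/dₖ, aₖ₊₁ = ⌊(a₀+mₖ₊₁)/dₖ₊₁⌋:
  k=1: m=47, d=2, a=47
  k=2: m=47, d=1, a=94
d=1 and a=2a₀=94 at k=2, so the next step gives (m, d) = (47, 2) again — its k=1 value — and the period has length 2.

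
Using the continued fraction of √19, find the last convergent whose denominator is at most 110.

√19 = [4; 2, 1, 3, 1, 2, 8, …] (period length 6).
Convergents:
  p_0/q_0 = 4/1
  p_1/q_1 = 9/2
  p_2/q_2 = 13/3
  p_3/q_3 = 48/11
  p_4/q_4 = 61/14
  p_5/q_5 = 170/39
  p_6/q_6 = 1421/326
q_5 = 39 ≤ 110 < 326 = q_6, so the answer is 170/39.

170/39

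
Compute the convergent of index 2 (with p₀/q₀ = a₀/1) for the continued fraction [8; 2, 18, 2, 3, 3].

Using pₖ = aₖpₖ₋₁ + pₖ₋₂, qₖ = aₖqₖ₋₁ + qₖ₋₂ (with p₋₁=1, p₋₂=0, q₋₁=0, q₋₂=1):
  k=0: a=8, p=8, q=1
  k=1: a=2, p=17, q=2
  k=2: a=18, p=314, q=37

314/37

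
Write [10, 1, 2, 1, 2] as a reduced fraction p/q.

Fold from the inside: start with 2/1.
  1 + 1/2 = 3/2
  2 + 2/3 = 8/3
  1 + 3/8 = 11/8
  10 + 8/11 = 118/11

118/11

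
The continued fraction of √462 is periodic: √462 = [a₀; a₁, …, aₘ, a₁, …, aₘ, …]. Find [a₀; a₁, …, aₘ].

a₀ = ⌊√462⌋ = 21.
With m₀=0, d₀=1 and mₖ₊₁ = dₖaₖ − mₖ, dₖ₊₁ = (n − mₖ₊₁²)/dₖ, aₖ₊₁ = ⌊(a₀+mₖ₊₁)/dₖ₊₁⌋:
  k=1: m=21, d=21, a=2
  k=2: m=21, d=1, a=42
d=1 and a=2a₀=42 at k=2, so the next step gives (m, d) = (21, 21) again — its k=1 value — and the period has length 2.

[21; 2, 42]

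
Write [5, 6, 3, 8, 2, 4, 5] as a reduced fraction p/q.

Using pₖ = aₖpₖ₋₁ + pₖ₋₂ and qₖ = aₖqₖ₋₁ + qₖ₋₂:
  k=0: a=5, p=5, q=1
  k=1: a=6, p=31, q=6
  k=2: a=3, p=98, q=19
  k=3: a=8, p=815, q=158
  k=4: a=2, p=1728, q=335
  k=5: a=4, p=7727, q=1498
  k=6: a=5, p=40363, q=7825

40363/7825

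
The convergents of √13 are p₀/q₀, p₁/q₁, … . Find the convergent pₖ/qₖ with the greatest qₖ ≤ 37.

119/33

√13 = [3; 1, 1, 1, 1, 6, …] (period length 5).
Convergents:
  p_0/q_0 = 3/1
  p_1/q_1 = 4/1
  p_2/q_2 = 7/2
  p_3/q_3 = 11/3
  p_4/q_4 = 18/5
  p_5/q_5 = 119/33
  p_6/q_6 = 137/38
q_5 = 33 ≤ 37 < 38 = q_6, so the answer is 119/33.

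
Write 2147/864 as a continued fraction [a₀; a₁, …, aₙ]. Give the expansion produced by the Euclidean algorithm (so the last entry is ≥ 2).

[2; 2, 16, 8, 1, 2]

2147 = 2*864 + 419
864 = 2*419 + 26
419 = 16*26 + 3
26 = 8*3 + 2
3 = 1*2 + 1
2 = 2*1 + 0  (stop)
So 2147/864 = [2; 2, 16, 8, 1, 2].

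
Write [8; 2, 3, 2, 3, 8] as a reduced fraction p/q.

3847/456

Fold from the inside: start with 8/1.
  3 + 1/8 = 25/8
  2 + 8/25 = 58/25
  3 + 25/58 = 199/58
  2 + 58/199 = 456/199
  8 + 199/456 = 3847/456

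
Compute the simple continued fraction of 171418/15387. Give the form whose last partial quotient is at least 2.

[11; 7, 8, 3, 4, 1, 3, 4]

171418 = 11·15387 + 2161
15387 = 7·2161 + 260
2161 = 8·260 + 81
260 = 3·81 + 17
81 = 4·17 + 13
17 = 1·13 + 4
13 = 3·4 + 1
4 = 4·1 + 0  (stop)
So 171418/15387 = [11; 7, 8, 3, 4, 1, 3, 4].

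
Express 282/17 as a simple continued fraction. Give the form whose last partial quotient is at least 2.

282 = 16*17 + 10
17 = 1*10 + 7
10 = 1*7 + 3
7 = 2*3 + 1
3 = 3*1 + 0  (stop)
So 282/17 = [16; 1, 1, 2, 3].

[16; 1, 1, 2, 3]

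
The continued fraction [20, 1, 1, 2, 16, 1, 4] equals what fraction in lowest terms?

8857/430

Using pₖ = aₖpₖ₋₁ + pₖ₋₂ and qₖ = aₖqₖ₋₁ + qₖ₋₂:
  k=0: a=20, p=20, q=1
  k=1: a=1, p=21, q=1
  k=2: a=1, p=41, q=2
  k=3: a=2, p=103, q=5
  k=4: a=16, p=1689, q=82
  k=5: a=1, p=1792, q=87
  k=6: a=4, p=8857, q=430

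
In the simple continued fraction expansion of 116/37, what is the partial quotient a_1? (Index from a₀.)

116 = 3·37 + 5   →  a_0 = 3
37 = 7·5 + 2   →  a_1 = 7

7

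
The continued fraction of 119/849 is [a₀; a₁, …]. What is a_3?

119 = 0·849 + 119   →  a_0 = 0
849 = 7·119 + 16   →  a_1 = 7
119 = 7·16 + 7   →  a_2 = 7
16 = 2·7 + 2   →  a_3 = 2

2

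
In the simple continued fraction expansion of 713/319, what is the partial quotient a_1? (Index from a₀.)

4

713 = 2·319 + 75   →  a_0 = 2
319 = 4·75 + 19   →  a_1 = 4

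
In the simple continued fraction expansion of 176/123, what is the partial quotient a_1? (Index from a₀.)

2

176 = 1·123 + 53   →  a_0 = 1
123 = 2·53 + 17   →  a_1 = 2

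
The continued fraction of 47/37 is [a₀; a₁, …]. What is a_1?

47 = 1·37 + 10   →  a_0 = 1
37 = 3·10 + 7   →  a_1 = 3

3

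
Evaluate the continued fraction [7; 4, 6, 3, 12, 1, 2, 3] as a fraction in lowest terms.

74454/10283

Using pₖ = aₖpₖ₋₁ + pₖ₋₂ and qₖ = aₖqₖ₋₁ + qₖ₋₂:
  k=0: a=7, p=7, q=1
  k=1: a=4, p=29, q=4
  k=2: a=6, p=181, q=25
  k=3: a=3, p=572, q=79
  k=4: a=12, p=7045, q=973
  k=5: a=1, p=7617, q=1052
  k=6: a=2, p=22279, q=3077
  k=7: a=3, p=74454, q=10283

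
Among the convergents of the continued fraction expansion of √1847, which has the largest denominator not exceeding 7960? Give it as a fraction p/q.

√1847 = [42; 1, 41, 1, 84, …] (period length 4).
Convergents:
  p_0/q_0 = 42/1
  p_1/q_1 = 43/1
  p_2/q_2 = 1805/42
  p_3/q_3 = 1848/43
  p_4/q_4 = 157037/3654
  p_5/q_5 = 158885/3697
  p_6/q_6 = 6671322/155231
q_5 = 3697 ≤ 7960 < 155231 = q_6, so the answer is 158885/3697.

158885/3697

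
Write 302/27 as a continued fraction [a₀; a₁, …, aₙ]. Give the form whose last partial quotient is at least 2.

302 = 11×27 + 5
27 = 5×5 + 2
5 = 2×2 + 1
2 = 2×1 + 0  (stop)
So 302/27 = [11; 5, 2, 2].

[11; 5, 2, 2]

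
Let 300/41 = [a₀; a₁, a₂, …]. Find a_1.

300 = 7·41 + 13   →  a_0 = 7
41 = 3·13 + 2   →  a_1 = 3

3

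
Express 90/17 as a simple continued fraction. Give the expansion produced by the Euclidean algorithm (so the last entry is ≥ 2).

[5; 3, 2, 2]

90 = 5·17 + 5
17 = 3·5 + 2
5 = 2·2 + 1
2 = 2·1 + 0  (stop)
So 90/17 = [5; 3, 2, 2].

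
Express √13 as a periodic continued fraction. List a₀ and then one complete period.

a₀ = ⌊√13⌋ = 3.
With m₀=0, d₀=1 and mₖ₊₁ = dₖaₖ − mₖ, dₖ₊₁ = (n − mₖ₊₁²)/dₖ, aₖ₊₁ = ⌊(a₀+mₖ₊₁)/dₖ₊₁⌋:
  k=1: m=3, d=4, a=1
  k=2: m=1, d=3, a=1
  k=3: m=2, d=3, a=1
  k=4: m=1, d=4, a=1
  k=5: m=3, d=1, a=6
d=1 and a=2a₀=6 at k=5, so the next step gives (m, d) = (3, 4) again — its k=1 value — and the period has length 5.

[3; 1, 1, 1, 1, 6]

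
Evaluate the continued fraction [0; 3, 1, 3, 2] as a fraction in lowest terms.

9/34

Using pₖ = aₖpₖ₋₁ + pₖ₋₂ and qₖ = aₖqₖ₋₁ + qₖ₋₂:
  k=0: a=0, p=0, q=1
  k=1: a=3, p=1, q=3
  k=2: a=1, p=1, q=4
  k=3: a=3, p=4, q=15
  k=4: a=2, p=9, q=34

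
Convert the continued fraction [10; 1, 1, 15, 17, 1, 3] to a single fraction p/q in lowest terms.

Fold from the inside: start with 3/1.
  1 + 1/3 = 4/3
  17 + 3/4 = 71/4
  15 + 4/71 = 1069/71
  1 + 71/1069 = 1140/1069
  1 + 1069/1140 = 2209/1140
  10 + 1140/2209 = 23230/2209

23230/2209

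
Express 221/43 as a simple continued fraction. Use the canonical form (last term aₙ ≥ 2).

[5; 7, 6]

221 = 5·43 + 6
43 = 7·6 + 1
6 = 6·1 + 0  (stop)
So 221/43 = [5; 7, 6].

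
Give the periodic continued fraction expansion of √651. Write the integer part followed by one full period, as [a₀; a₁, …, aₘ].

[25; 1, 1, 16, 1, 1, 50]

a₀ = ⌊√651⌋ = 25.
With m₀=0, d₀=1 and mₖ₊₁ = dₖaₖ − mₖ, dₖ₊₁ = (n − mₖ₊₁²)/dₖ, aₖ₊₁ = ⌊(a₀+mₖ₊₁)/dₖ₊₁⌋:
  k=1: m=25, d=26, a=1
  k=2: m=1, d=25, a=1
  k=3: m=24, d=3, a=16
  k=4: m=24, d=25, a=1
  k=5: m=1, d=26, a=1
  k=6: m=25, d=1, a=50
d=1 and a=2a₀=50 at k=6, so the next step gives (m, d) = (25, 26) again — its k=1 value — and the period has length 6.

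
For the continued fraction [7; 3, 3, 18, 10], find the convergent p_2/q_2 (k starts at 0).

73/10

Using pₖ = aₖpₖ₋₁ + pₖ₋₂, qₖ = aₖqₖ₋₁ + qₖ₋₂ (with p₋₁=1, p₋₂=0, q₋₁=0, q₋₂=1):
  k=0: a=7, p=7, q=1
  k=1: a=3, p=22, q=3
  k=2: a=3, p=73, q=10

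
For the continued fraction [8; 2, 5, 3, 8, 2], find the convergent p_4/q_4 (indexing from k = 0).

Using pₖ = aₖpₖ₋₁ + pₖ₋₂, qₖ = aₖqₖ₋₁ + qₖ₋₂ (with p₋₁=1, p₋₂=0, q₋₁=0, q₋₂=1):
  k=0: a=8, p=8, q=1
  k=1: a=2, p=17, q=2
  k=2: a=5, p=93, q=11
  k=3: a=3, p=296, q=35
  k=4: a=8, p=2461, q=291

2461/291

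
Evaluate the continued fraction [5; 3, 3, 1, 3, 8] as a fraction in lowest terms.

2149/405

Fold from the inside: start with 8/1.
  3 + 1/8 = 25/8
  1 + 8/25 = 33/25
  3 + 25/33 = 124/33
  3 + 33/124 = 405/124
  5 + 124/405 = 2149/405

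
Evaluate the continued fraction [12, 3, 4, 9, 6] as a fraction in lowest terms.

Using pₖ = aₖpₖ₋₁ + pₖ₋₂ and qₖ = aₖqₖ₋₁ + qₖ₋₂:
  k=0: a=12, p=12, q=1
  k=1: a=3, p=37, q=3
  k=2: a=4, p=160, q=13
  k=3: a=9, p=1477, q=120
  k=4: a=6, p=9022, q=733

9022/733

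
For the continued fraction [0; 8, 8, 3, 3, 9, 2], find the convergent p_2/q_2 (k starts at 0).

8/65

Using pₖ = aₖpₖ₋₁ + pₖ₋₂, qₖ = aₖqₖ₋₁ + qₖ₋₂ (with p₋₁=1, p₋₂=0, q₋₁=0, q₋₂=1):
  k=0: a=0, p=0, q=1
  k=1: a=8, p=1, q=8
  k=2: a=8, p=8, q=65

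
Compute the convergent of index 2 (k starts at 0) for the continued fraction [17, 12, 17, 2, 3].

Using pₖ = aₖpₖ₋₁ + pₖ₋₂, qₖ = aₖqₖ₋₁ + qₖ₋₂ (with p₋₁=1, p₋₂=0, q₋₁=0, q₋₂=1):
  k=0: a=17, p=17, q=1
  k=1: a=12, p=205, q=12
  k=2: a=17, p=3502, q=205

3502/205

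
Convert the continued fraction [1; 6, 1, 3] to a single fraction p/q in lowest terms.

31/27

Fold from the inside: start with 3/1.
  1 + 1/3 = 4/3
  6 + 3/4 = 27/4
  1 + 4/27 = 31/27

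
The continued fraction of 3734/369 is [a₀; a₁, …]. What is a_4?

3734 = 10·369 + 44   →  a_0 = 10
369 = 8·44 + 17   →  a_1 = 8
44 = 2·17 + 10   →  a_2 = 2
17 = 1·10 + 7   →  a_3 = 1
10 = 1·7 + 3   →  a_4 = 1

1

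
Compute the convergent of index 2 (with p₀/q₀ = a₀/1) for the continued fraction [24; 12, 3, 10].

Using pₖ = aₖpₖ₋₁ + pₖ₋₂, qₖ = aₖqₖ₋₁ + qₖ₋₂ (with p₋₁=1, p₋₂=0, q₋₁=0, q₋₂=1):
  k=0: a=24, p=24, q=1
  k=1: a=12, p=289, q=12
  k=2: a=3, p=891, q=37

891/37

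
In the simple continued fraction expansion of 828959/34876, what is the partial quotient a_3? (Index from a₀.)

3

828959 = 23·34876 + 26811   →  a_0 = 23
34876 = 1·26811 + 8065   →  a_1 = 1
26811 = 3·8065 + 2616   →  a_2 = 3
8065 = 3·2616 + 217   →  a_3 = 3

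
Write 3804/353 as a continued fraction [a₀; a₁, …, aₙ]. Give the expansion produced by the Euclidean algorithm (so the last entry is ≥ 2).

3804 = 10*353 + 274
353 = 1*274 + 79
274 = 3*79 + 37
79 = 2*37 + 5
37 = 7*5 + 2
5 = 2*2 + 1
2 = 2*1 + 0  (stop)
So 3804/353 = [10; 1, 3, 2, 7, 2, 2].

[10; 1, 3, 2, 7, 2, 2]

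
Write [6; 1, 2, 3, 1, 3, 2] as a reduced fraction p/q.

Fold from the inside: start with 2/1.
  3 + 1/2 = 7/2
  1 + 2/7 = 9/7
  3 + 7/9 = 34/9
  2 + 9/34 = 77/34
  1 + 34/77 = 111/77
  6 + 77/111 = 743/111

743/111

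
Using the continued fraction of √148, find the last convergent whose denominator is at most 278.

√148 = [12; 6, 24, …] (period length 2).
Convergents:
  p_0/q_0 = 12/1
  p_1/q_1 = 73/6
  p_2/q_2 = 1764/145
  p_3/q_3 = 10657/876
q_2 = 145 ≤ 278 < 876 = q_3, so the answer is 1764/145.

1764/145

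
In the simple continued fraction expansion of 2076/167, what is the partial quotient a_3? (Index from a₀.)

2076 = 12·167 + 72   →  a_0 = 12
167 = 2·72 + 23   →  a_1 = 2
72 = 3·23 + 3   →  a_2 = 3
23 = 7·3 + 2   →  a_3 = 7

7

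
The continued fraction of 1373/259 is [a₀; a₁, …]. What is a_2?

3

1373 = 5·259 + 78   →  a_0 = 5
259 = 3·78 + 25   →  a_1 = 3
78 = 3·25 + 3   →  a_2 = 3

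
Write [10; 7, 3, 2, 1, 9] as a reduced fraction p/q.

Fold from the inside: start with 9/1.
  1 + 1/9 = 10/9
  2 + 9/10 = 29/10
  3 + 10/29 = 97/29
  7 + 29/97 = 708/97
  10 + 97/708 = 7177/708

7177/708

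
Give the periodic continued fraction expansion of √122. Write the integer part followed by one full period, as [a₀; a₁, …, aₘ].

a₀ = ⌊√122⌋ = 11.
With m₀=0, d₀=1 and mₖ₊₁ = dₖaₖ − mₖ, dₖ₊₁ = (n − mₖ₊₁²)/dₖ, aₖ₊₁ = ⌊(a₀+mₖ₊₁)/dₖ₊₁⌋:
  k=1: m=11, d=1, a=22
d=1 and a=2a₀=22 at k=1, so the next step gives (m, d) = (11, 1) again — its k=1 value — and the period has length 1.

[11; 22]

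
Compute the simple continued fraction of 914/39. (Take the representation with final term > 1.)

[23; 2, 3, 2, 2]

914 = 23×39 + 17
39 = 2×17 + 5
17 = 3×5 + 2
5 = 2×2 + 1
2 = 2×1 + 0  (stop)
So 914/39 = [23; 2, 3, 2, 2].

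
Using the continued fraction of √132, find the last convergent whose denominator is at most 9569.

48599/4230

√132 = [11; 2, 22, …] (period length 2).
Convergents:
  p_0/q_0 = 11/1
  p_1/q_1 = 23/2
  p_2/q_2 = 517/45
  p_3/q_3 = 1057/92
  p_4/q_4 = 23771/2069
  p_5/q_5 = 48599/4230
  p_6/q_6 = 1092949/95129
q_5 = 4230 ≤ 9569 < 95129 = q_6, so the answer is 48599/4230.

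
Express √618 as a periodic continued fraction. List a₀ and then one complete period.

a₀ = ⌊√618⌋ = 24.
With m₀=0, d₀=1 and mₖ₊₁ = dₖaₖ − mₖ, dₖ₊₁ = (n − mₖ₊₁²)/dₖ, aₖ₊₁ = ⌊(a₀+mₖ₊₁)/dₖ₊₁⌋:
  k=1: m=24, d=42, a=1
  k=2: m=18, d=7, a=6
  k=3: m=24, d=6, a=8
  k=4: m=24, d=7, a=6
  k=5: m=18, d=42, a=1
  k=6: m=24, d=1, a=48
d=1 and a=2a₀=48 at k=6, so the next step gives (m, d) = (24, 42) again — its k=1 value — and the period has length 6.

[24; 1, 6, 8, 6, 1, 48]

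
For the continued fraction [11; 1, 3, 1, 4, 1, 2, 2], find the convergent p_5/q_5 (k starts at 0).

342/29

Using pₖ = aₖpₖ₋₁ + pₖ₋₂, qₖ = aₖqₖ₋₁ + qₖ₋₂ (with p₋₁=1, p₋₂=0, q₋₁=0, q₋₂=1):
  k=0: a=11, p=11, q=1
  k=1: a=1, p=12, q=1
  k=2: a=3, p=47, q=4
  k=3: a=1, p=59, q=5
  k=4: a=4, p=283, q=24
  k=5: a=1, p=342, q=29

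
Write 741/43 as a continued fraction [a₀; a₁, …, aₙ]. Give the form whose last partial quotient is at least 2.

741 = 17×43 + 10
43 = 4×10 + 3
10 = 3×3 + 1
3 = 3×1 + 0  (stop)
So 741/43 = [17; 4, 3, 3].

[17; 4, 3, 3]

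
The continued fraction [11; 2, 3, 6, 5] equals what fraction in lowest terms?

Using pₖ = aₖpₖ₋₁ + pₖ₋₂ and qₖ = aₖqₖ₋₁ + qₖ₋₂:
  k=0: a=11, p=11, q=1
  k=1: a=2, p=23, q=2
  k=2: a=3, p=80, q=7
  k=3: a=6, p=503, q=44
  k=4: a=5, p=2595, q=227

2595/227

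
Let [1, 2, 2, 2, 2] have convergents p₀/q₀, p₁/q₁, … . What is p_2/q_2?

7/5

Using pₖ = aₖpₖ₋₁ + pₖ₋₂, qₖ = aₖqₖ₋₁ + qₖ₋₂ (with p₋₁=1, p₋₂=0, q₋₁=0, q₋₂=1):
  k=0: a=1, p=1, q=1
  k=1: a=2, p=3, q=2
  k=2: a=2, p=7, q=5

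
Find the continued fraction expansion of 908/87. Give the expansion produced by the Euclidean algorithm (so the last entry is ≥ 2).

908 = 10·87 + 38
87 = 2·38 + 11
38 = 3·11 + 5
11 = 2·5 + 1
5 = 5·1 + 0  (stop)
So 908/87 = [10; 2, 3, 2, 5].

[10; 2, 3, 2, 5]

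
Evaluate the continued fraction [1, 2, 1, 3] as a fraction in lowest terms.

Using pₖ = aₖpₖ₋₁ + pₖ₋₂ and qₖ = aₖqₖ₋₁ + qₖ₋₂:
  k=0: a=1, p=1, q=1
  k=1: a=2, p=3, q=2
  k=2: a=1, p=4, q=3
  k=3: a=3, p=15, q=11

15/11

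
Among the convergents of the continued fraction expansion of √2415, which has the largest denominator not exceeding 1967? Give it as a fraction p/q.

√2415 = [49; 7, 98, …] (period length 2).
Convergents:
  p_0/q_0 = 49/1
  p_1/q_1 = 344/7
  p_2/q_2 = 33761/687
  p_3/q_3 = 236671/4816
q_2 = 687 ≤ 1967 < 4816 = q_3, so the answer is 33761/687.

33761/687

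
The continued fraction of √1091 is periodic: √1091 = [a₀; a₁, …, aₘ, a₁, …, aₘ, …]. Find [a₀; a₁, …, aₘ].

[33; 33, 66]

a₀ = ⌊√1091⌋ = 33.
With m₀=0, d₀=1 and mₖ₊₁ = dₖaₖ − mₖ, dₖ₊₁ = (n − mₖ₊₁²)/dₖ, aₖ₊₁ = ⌊(a₀+mₖ₊₁)/dₖ₊₁⌋:
  k=1: m=33, d=2, a=33
  k=2: m=33, d=1, a=66
d=1 and a=2a₀=66 at k=2, so the next step gives (m, d) = (33, 2) again — its k=1 value — and the period has length 2.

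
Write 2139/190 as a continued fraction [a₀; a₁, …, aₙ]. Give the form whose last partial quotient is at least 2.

2139 = 11×190 + 49
190 = 3×49 + 43
49 = 1×43 + 6
43 = 7×6 + 1
6 = 6×1 + 0  (stop)
So 2139/190 = [11; 3, 1, 7, 6].

[11; 3, 1, 7, 6]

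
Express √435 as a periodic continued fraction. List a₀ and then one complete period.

[20; 1, 5, 1, 40]

a₀ = ⌊√435⌋ = 20.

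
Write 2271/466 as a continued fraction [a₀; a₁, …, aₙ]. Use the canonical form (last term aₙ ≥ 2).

2271 = 4×466 + 407
466 = 1×407 + 59
407 = 6×59 + 53
59 = 1×53 + 6
53 = 8×6 + 5
6 = 1×5 + 1
5 = 5×1 + 0  (stop)
So 2271/466 = [4; 1, 6, 1, 8, 1, 5].

[4; 1, 6, 1, 8, 1, 5]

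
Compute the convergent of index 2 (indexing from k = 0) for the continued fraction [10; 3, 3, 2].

103/10

Using pₖ = aₖpₖ₋₁ + pₖ₋₂, qₖ = aₖqₖ₋₁ + qₖ₋₂ (with p₋₁=1, p₋₂=0, q₋₁=0, q₋₂=1):
  k=0: a=10, p=10, q=1
  k=1: a=3, p=31, q=3
  k=2: a=3, p=103, q=10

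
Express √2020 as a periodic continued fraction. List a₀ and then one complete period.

[44; 1, 16, 1, 88]

a₀ = ⌊√2020⌋ = 44.
With m₀=0, d₀=1 and mₖ₊₁ = dₖaₖ − mₖ, dₖ₊₁ = (n − mₖ₊₁²)/dₖ, aₖ₊₁ = ⌊(a₀+mₖ₊₁)/dₖ₊₁⌋:
  k=1: m=44, d=84, a=1
  k=2: m=40, d=5, a=16
  k=3: m=40, d=84, a=1
  k=4: m=44, d=1, a=88
d=1 and a=2a₀=88 at k=4, so the next step gives (m, d) = (44, 84) again — its k=1 value — and the period has length 4.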